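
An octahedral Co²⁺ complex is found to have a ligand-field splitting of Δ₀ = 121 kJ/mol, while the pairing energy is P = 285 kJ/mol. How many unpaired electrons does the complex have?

3

Co is in group 9, so Co²⁺ is d⁷ (9 − 2 = 7).
Since Δ₀ = 121 kJ/mol < P = 285 kJ/mol, the complex adopts the high-spin configuration.
Filling d⁷ accordingly: t₂g⁵ eg².
Unpaired electrons: 3.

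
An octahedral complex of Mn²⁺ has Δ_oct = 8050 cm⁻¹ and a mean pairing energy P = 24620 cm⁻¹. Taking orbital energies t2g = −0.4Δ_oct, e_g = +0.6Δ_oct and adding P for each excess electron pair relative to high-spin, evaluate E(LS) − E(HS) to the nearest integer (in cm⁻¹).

Mn²⁺: group 7, so d-count = 7 − 2 = 5.
In the high-spin limit (t2g^3 e_g^2) the orbital term is 0.0Δ_oct = 0 cm⁻¹, with no excess pairing.
Low-spin: t2g^5 e_g^0, orbital CFSE = -2.0Δ_oct = -16100 cm⁻¹; plus 2 excess pairs × P = +49240 cm⁻¹; total 33140 cm⁻¹.
Thus E(LS) − E(HS) = 33140 cm⁻¹.

33140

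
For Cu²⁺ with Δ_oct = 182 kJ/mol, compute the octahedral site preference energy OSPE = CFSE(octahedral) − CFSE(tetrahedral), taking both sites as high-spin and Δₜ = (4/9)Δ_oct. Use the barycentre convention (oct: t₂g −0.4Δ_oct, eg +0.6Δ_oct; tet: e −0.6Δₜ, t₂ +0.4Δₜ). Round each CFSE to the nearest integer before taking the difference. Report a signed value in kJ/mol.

Cu²⁺: group 11, so d-count = 11 − 2 = 9.
Octahedral (high-spin): t₂g⁶ eg³, CFSE = 6(−0.4) + 3(+0.6) = -0.6Δ_oct = -0.6 × 182 = -109 kJ/mol.
In a tetrahedral site the filling is e⁴ t₂⁵: CFSE(tet) = -0.4Δₜ = -0.4 × (4/9)(182) = -32 kJ/mol.
OSPE = CFSE(oct) − CFSE(tet) = -109 − (-32) = -77 kJ/mol.

-77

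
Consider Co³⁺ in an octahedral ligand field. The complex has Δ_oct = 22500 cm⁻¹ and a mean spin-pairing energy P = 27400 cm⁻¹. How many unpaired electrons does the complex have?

Co³⁺: group 9, so d-count = 9 − 3 = 6.
With Δ_oct < P the complex is high-spin.
Configuration: t2g^4 e_g^2.
Unpaired electrons: 4.

4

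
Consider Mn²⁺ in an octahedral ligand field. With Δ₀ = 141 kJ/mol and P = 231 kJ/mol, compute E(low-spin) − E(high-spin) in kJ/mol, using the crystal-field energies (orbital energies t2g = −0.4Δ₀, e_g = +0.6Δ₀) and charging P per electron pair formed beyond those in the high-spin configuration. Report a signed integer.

180

Mn is in group 7, so Mn²⁺ is d⁵ (7 − 2 = 5).
High-spin: t2g^3 e_g^2, CFSE = 0.0Δ₀ = 0 kJ/mol.
Low-spin: t2g^5 e_g^0, orbital CFSE = -2.0Δ₀ = -282 kJ/mol; plus 2 excess pairs × P = +462 kJ/mol; total 180 kJ/mol.
The difference is 180 − (0) = 180 kJ/mol, so high-spin lies lower.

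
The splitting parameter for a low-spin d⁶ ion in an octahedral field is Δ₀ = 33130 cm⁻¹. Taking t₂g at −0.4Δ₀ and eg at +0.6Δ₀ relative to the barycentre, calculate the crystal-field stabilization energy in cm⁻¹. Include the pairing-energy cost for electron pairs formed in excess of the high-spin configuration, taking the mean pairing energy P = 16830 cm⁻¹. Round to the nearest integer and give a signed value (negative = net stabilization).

-45852

Configuration: t₂g⁶ eg⁰.
CFSE(orbital) = 6×(-0.4Δ₀) + 0×(0.6Δ₀) = -2.4Δ₀; with Δ₀ = 33130 cm⁻¹ that is -79512 cm⁻¹.
High-spin d⁶ would be t₂g⁴ eg² with 1 pair; low-spin has 3, so 2 excess pairs cost +2P = +33660 cm⁻¹.
Net CFSE = -79512 + 33660 = -45852 cm⁻¹.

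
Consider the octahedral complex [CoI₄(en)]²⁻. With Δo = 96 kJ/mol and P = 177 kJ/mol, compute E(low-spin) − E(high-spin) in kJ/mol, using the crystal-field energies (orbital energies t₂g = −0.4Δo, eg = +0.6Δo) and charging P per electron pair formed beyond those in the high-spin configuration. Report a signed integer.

Ligand charges: 4×(-1) from I⁻ and 1×(+0) from en sum to -4; with overall charge -2, Co is +2.
Group 9 minus oxidation state +2 gives a d⁷ configuration for Co²⁺.
High-spin d⁷ fills as t₂g⁵ eg² with CFSE 5(−0.4) + 2(+0.6) = -0.8Δo = -77 kJ/mol.
For low-spin the configuration is t₂g⁶ eg¹: orbital energy -1.8 × 96 = -173 kJ/mol, and 1 additional pair relative to high-spin adds 177 kJ/mol, giving 4 kJ/mol.
Thus E(LS) − E(HS) = 81 kJ/mol.

81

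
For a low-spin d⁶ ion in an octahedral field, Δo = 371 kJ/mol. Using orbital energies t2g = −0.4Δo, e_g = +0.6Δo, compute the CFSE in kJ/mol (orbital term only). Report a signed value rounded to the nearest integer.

Configuration: t2g^6 e_g^0.
Orbital CFSE = 6(-0.4) + 0(0.6) = -2.4Δo = -2.4 × 371 = -890 kJ/mol.

-890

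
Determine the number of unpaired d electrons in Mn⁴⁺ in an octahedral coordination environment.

Mn⁴⁺: group 7, so d-count = 7 − 4 = 3.
Configuration: t₂g³ eg⁰, giving 3 unpaired electrons.

3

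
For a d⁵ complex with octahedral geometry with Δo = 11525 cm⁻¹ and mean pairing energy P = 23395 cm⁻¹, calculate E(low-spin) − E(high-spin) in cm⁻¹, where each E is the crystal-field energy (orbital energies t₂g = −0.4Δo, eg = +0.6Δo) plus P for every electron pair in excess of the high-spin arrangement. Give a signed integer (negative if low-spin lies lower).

In the high-spin limit (t₂g³ eg²) the orbital term is 0.0Δo = 0 cm⁻¹, with no excess pairing.
For low-spin the configuration is t₂g⁵ eg⁰: orbital energy -2.0 × 11525 = -23050 cm⁻¹, and 2 additional pairs relative to high-spin add 46790 cm⁻¹, giving 23740 cm⁻¹.
E(LS) − E(HS) = 23740 − (0) = 23740 cm⁻¹.

23740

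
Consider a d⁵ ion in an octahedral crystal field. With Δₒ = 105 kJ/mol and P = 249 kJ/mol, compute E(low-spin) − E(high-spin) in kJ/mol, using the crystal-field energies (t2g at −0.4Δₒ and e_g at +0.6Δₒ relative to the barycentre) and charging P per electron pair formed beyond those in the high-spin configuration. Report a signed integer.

In the high-spin limit (t2g^3 e_g^2) the orbital term is 0.0Δₒ = 0 kJ/mol, with no excess pairing.
Low-spin: t2g^5 e_g^0, orbital CFSE = -2.0Δₒ = -210 kJ/mol; plus 2 excess pairs × P = +498 kJ/mol; total 288 kJ/mol.
E(LS) − E(HS) = 288 − (0) = 288 kJ/mol.

288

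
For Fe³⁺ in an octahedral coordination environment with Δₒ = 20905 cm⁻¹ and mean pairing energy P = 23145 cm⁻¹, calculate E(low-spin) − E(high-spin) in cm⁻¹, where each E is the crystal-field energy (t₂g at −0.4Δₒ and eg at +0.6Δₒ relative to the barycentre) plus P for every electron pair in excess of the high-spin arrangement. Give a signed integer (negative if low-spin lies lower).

4480

Fe sits in group 8; removing 3 electrons leaves Fe³⁺ with 8 − 3 = 5 d electrons.
High-spin: t₂g³ eg², CFSE = 0.0Δₒ = 0 cm⁻¹.
Low-spin: t₂g⁵ eg⁰, orbital CFSE = -2.0Δₒ = -41810 cm⁻¹; plus 2 excess pairs × P = +46290 cm⁻¹; total 4480 cm⁻¹.
Thus E(LS) − E(HS) = 4480 cm⁻¹.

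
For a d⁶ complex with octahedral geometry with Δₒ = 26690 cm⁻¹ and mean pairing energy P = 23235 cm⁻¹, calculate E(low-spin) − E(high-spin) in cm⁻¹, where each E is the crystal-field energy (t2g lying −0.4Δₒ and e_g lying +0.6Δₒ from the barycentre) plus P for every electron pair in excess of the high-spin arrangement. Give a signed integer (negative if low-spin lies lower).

High-spin: t2g^4 e_g^2, CFSE = -0.4Δₒ = -10676 cm⁻¹.
Low-spin t2g^6 e_g^0 gives -2.4Δₒ = -64056 cm⁻¹, but forming 2 extra pairs costs 2P = 46470 cm⁻¹, so E(LS) = -64056 + 46470 = -17586 cm⁻¹.
The difference is -17586 − (-10676) = -6910 cm⁻¹, so low-spin lies lower.

-6910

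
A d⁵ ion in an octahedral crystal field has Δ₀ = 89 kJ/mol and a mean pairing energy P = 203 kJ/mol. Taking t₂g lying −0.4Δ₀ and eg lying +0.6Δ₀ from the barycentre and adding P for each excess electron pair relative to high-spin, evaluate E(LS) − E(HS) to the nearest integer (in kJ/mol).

High-spin d⁵ fills as t₂g³ eg² with CFSE 3(−0.4) + 2(+0.6) = 0.0Δ₀ = 0 kJ/mol.
Low-spin t₂g⁵ eg⁰ gives -2.0Δ₀ = -178 kJ/mol, but forming 2 extra pairs costs 2P = 406 kJ/mol, so E(LS) = -178 + 406 = 228 kJ/mol.
Thus E(LS) − E(HS) = 228 kJ/mol.

228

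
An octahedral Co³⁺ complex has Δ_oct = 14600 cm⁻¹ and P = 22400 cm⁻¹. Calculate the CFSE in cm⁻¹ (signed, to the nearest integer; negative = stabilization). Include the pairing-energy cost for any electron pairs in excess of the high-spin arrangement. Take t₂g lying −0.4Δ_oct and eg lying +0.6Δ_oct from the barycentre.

Co is in group 9, so Co³⁺ is d⁶ (9 − 3 = 6).
Here Δ_oct < P (14600 < 22400), so the high-spin state is favoured.
That gives t₂g⁴ eg².
Orbital CFSE = -0.4Δ_oct = -0.4 × 14600 = -5840 cm⁻¹.
High-spin has no excess pairs, so no pairing correction applies.

-5840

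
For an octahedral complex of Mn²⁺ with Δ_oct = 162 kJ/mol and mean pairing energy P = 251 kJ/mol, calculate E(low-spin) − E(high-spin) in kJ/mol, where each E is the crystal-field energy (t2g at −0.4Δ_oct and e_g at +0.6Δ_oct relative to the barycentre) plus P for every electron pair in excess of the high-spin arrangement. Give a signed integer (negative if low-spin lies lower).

Group 7 minus oxidation state +2 gives a d⁵ configuration for Mn²⁺.
In the high-spin limit (t2g^3 e_g^2) the orbital term is 0.0Δ_oct = 0 kJ/mol, with no excess pairing.
Low-spin t2g^5 e_g^0 gives -2.0Δ_oct = -324 kJ/mol, but forming 2 extra pairs costs 2P = 502 kJ/mol, so E(LS) = -324 + 502 = 178 kJ/mol.
Thus E(LS) − E(HS) = 178 kJ/mol.

178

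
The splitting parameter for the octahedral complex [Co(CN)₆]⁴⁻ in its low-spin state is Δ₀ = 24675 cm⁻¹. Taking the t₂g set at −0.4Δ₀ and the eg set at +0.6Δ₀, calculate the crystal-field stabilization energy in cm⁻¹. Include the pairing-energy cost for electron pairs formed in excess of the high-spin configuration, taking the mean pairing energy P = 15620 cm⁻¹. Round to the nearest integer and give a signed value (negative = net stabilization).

-28795

Each CN⁻ contributes -1; 6 × (-1) = -6. With overall charge -4, Co is in the +2 oxidation state.
Group 9 minus oxidation state +2 gives a d⁷ configuration for Co²⁺.
Configuration: t₂g⁶ eg¹.
CFSE(orbital) = 6×(-0.4Δ₀) + 1×(0.6Δ₀) = -1.8Δ₀; with Δ₀ = 24675 cm⁻¹ that is -44415 cm⁻¹.
Pairing penalty: 3 pairs vs 2 in the high-spin reference → 1 extra × P = 15620 cm⁻¹.
Net CFSE = -44415 + 15620 = -28795 cm⁻¹.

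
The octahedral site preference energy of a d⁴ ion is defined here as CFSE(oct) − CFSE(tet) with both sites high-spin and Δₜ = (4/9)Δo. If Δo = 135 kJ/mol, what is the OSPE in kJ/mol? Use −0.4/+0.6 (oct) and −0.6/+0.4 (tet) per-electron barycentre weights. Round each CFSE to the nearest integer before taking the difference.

-57

In an octahedral site d⁴ (HS) is t₂g³ eg¹, giving CFSE(oct) = -0.6Δo = -81 kJ/mol.
Tetrahedral e² t₂² gives -0.4Δₜ = -0.4 × (4/9) × 135 = -24 kJ/mol.
OSPE = -81 − (-24) = -57 kJ/mol.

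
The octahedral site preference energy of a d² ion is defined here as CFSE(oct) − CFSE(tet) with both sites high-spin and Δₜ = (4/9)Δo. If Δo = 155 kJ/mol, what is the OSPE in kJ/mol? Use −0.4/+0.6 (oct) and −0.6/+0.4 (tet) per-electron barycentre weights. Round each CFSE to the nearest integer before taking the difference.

Octahedral high-spin t2g^2 e_g^0: CFSE = -0.8 × 155 = -124 kJ/mol.
Tetrahedral e^2 t2^0 gives -1.2Δₜ = -1.2 × (4/9) × 155 = -83 kJ/mol.
OSPE = -124 − (-83) = -41 kJ/mol.

-41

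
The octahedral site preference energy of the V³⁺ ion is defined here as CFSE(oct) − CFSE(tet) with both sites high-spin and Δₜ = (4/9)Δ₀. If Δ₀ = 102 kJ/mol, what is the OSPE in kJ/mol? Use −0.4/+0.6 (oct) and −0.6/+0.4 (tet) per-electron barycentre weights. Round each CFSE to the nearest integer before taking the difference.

V³⁺: group 5, so d-count = 5 − 3 = 2.
Octahedral (high-spin): t₂g² eg⁰, CFSE = 2(−0.4) + 0(+0.6) = -0.8Δ₀ = -0.8 × 102 = -82 kJ/mol.
Tetrahedral: e² t₂⁰, CFSE = 2(−0.6) + 0(+0.4) = -1.2Δₜ = -1.2 × (4/9) × 102 = -54 kJ/mol.
OSPE = CFSE(oct) − CFSE(tet) = -82 − (-54) = -28 kJ/mol.

-28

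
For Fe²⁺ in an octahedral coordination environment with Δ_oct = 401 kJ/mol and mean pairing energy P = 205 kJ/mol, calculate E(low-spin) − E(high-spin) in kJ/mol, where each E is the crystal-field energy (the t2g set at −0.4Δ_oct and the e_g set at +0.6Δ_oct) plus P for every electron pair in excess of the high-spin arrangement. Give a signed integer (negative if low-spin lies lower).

Fe²⁺: group 8, so d-count = 8 − 2 = 6.
High-spin: t2g^4 e_g^2, CFSE = -0.4Δ_oct = -160 kJ/mol.
Low-spin: t2g^6 e_g^0, orbital CFSE = -2.4Δ_oct = -962 kJ/mol; plus 2 excess pairs × P = +410 kJ/mol; total -552 kJ/mol.
Thus E(LS) − E(HS) = -392 kJ/mol.

-392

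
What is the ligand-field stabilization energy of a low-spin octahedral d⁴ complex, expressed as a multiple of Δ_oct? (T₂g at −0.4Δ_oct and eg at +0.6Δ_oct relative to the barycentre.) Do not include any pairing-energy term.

Configuration: t₂g⁴ eg⁰.
CFSE = 4(-0.4Δ_oct) + 0(0.6Δ_oct) = -1.6Δ_oct + 0.0Δ_oct = -1.6Δ_oct.

-1.6 Δ_oct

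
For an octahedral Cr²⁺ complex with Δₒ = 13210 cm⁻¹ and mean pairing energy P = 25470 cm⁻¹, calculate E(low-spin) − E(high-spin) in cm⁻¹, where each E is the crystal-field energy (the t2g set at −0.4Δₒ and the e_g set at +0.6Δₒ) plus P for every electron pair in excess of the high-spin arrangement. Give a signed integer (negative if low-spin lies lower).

Cr sits in group 6; removing 2 electrons leaves Cr²⁺ with 6 − 2 = 4 d electrons.
High-spin: t2g^3 e_g^1, CFSE = -0.6Δₒ = -7926 cm⁻¹.
Low-spin: t2g^4 e_g^0, orbital CFSE = -1.6Δₒ = -21136 cm⁻¹; plus 1 excess pair × P = +25470 cm⁻¹; total 4334 cm⁻¹.
Thus E(LS) − E(HS) = 12260 cm⁻¹.

12260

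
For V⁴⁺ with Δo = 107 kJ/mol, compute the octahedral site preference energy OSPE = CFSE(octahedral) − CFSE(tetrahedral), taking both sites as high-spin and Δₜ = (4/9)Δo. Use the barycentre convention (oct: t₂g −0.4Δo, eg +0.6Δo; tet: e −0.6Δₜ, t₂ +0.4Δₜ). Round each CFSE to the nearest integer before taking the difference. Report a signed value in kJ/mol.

-14

Group 5 minus oxidation state +4 gives a d¹ configuration for V⁴⁺.
In an octahedral site d¹ (HS) is t₂g¹ eg⁰, giving CFSE(oct) = -0.4Δo = -43 kJ/mol.
Tetrahedral: e¹ t₂⁰, CFSE = 1(−0.6) + 0(+0.4) = -0.6Δₜ = -0.6 × (4/9) × 107 = -29 kJ/mol.
OSPE = -43 − (-29) = -14 kJ/mol.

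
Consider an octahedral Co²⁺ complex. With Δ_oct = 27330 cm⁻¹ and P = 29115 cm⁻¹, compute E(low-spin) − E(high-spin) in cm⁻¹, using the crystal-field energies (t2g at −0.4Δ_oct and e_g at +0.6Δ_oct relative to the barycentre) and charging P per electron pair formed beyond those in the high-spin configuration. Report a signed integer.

1785

Group 9 minus oxidation state +2 gives a d⁷ configuration for Co²⁺.
High-spin d⁷ fills as t2g^5 e_g^2 with CFSE 5(−0.4) + 2(+0.6) = -0.8Δ_oct = -21864 cm⁻¹.
Low-spin t2g^6 e_g^1 gives -1.8Δ_oct = -49194 cm⁻¹, but forming 1 extra pair costs 1P = 29115 cm⁻¹, so E(LS) = -49194 + 29115 = -20079 cm⁻¹.
Thus E(LS) − E(HS) = 1785 cm⁻¹.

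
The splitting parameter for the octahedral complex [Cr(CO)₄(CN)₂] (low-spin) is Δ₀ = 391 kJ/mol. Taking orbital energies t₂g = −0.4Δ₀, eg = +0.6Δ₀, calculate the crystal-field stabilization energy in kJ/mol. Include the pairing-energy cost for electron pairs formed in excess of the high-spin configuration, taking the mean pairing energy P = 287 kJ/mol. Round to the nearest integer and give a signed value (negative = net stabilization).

-339

Ligand charges: 4×(+0) from CO and 2×(-1) from CN⁻ sum to -2; with overall charge +0, Cr is +2.
Cr²⁺: group 6, so d-count = 6 − 2 = 4.
Electron filling gives t₂g⁴ eg⁰.
Orbital CFSE = 4(-0.4) + 0(0.6) = -1.6Δ₀ = -1.6 × 391 = -626 kJ/mol.
Relative to high-spin t₂g³ eg¹ (0 paired), the low-spin configuration has 1 additional pair, contributing +1 × 287 = +287 kJ/mol.
Combining: -626 + 287 = -339 kJ/mol.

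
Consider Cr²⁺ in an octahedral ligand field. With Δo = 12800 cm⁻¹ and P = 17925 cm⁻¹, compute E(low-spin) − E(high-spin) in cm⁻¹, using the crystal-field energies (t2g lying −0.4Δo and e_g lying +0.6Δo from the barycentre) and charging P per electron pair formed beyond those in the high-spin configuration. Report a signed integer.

5125

Group 6 minus oxidation state +2 gives a d⁴ configuration for Cr²⁺.
High-spin d⁴ fills as t2g^3 e_g^1 with CFSE 3(−0.4) + 1(+0.6) = -0.6Δo = -7680 cm⁻¹.
Low-spin: t2g^4 e_g^0, orbital CFSE = -1.6Δo = -20480 cm⁻¹; plus 1 excess pair × P = +17925 cm⁻¹; total -2555 cm⁻¹.
Thus E(LS) − E(HS) = 5125 cm⁻¹.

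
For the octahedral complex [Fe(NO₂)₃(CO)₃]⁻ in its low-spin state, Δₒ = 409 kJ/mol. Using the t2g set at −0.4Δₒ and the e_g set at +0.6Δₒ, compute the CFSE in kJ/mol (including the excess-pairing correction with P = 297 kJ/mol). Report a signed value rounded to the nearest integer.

Ligand charges: 3×(-1) from NO₂⁻ and 3×(+0) from CO sum to -3; with overall charge -1, Fe is +2.
Fe sits in group 8; removing 2 electrons leaves Fe²⁺ with 8 − 2 = 6 d electrons.
Electron filling gives t2g^6 e_g^0.
CFSE(orbital) = 6×(-0.4Δₒ) + 0×(0.6Δₒ) = -2.4Δₒ; with Δₒ = 409 kJ/mol that is -982 kJ/mol.
High-spin d⁶ would be t2g^4 e_g^2 with 1 pair; low-spin has 3, so 2 excess pairs cost +2P = +594 kJ/mol.
Net CFSE = -982 + 594 = -388 kJ/mol.

-388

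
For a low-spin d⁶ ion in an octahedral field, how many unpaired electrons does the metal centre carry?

Configuration: t2g^6 e_g^0, giving 0 unpaired electrons.

0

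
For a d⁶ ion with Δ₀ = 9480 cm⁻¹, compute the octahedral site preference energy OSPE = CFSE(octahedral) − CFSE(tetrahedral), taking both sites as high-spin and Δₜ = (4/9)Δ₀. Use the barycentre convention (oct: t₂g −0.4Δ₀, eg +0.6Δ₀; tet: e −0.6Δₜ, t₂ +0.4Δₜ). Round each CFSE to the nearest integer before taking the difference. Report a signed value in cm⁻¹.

-1264

Octahedral high-spin t₂g⁴ eg²: CFSE = -0.4 × 9480 = -3792 cm⁻¹.
In a tetrahedral site the filling is e³ t₂³: CFSE(tet) = -0.6Δₜ = -0.6 × (4/9)(9480) = -2528 cm⁻¹.
OSPE = -3792 − (-2528) = -1264 cm⁻¹.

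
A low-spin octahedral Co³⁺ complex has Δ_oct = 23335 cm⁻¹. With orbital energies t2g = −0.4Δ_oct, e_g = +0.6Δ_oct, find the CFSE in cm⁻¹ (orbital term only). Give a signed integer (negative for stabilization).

-56004

Co³⁺: group 9, so d-count = 9 − 3 = 6.
The d⁶ electrons fill as t2g^6 e_g^0.
The orbital stabilization is -2.4Δ_oct = -2.4 × 23335 = -56004 cm⁻¹.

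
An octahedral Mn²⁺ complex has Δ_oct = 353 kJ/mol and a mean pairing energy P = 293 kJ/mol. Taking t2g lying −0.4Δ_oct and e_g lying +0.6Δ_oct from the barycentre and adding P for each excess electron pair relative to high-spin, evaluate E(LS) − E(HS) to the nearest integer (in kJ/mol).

-120

Mn²⁺: group 7, so d-count = 7 − 2 = 5.
High-spin: t2g^3 e_g^2, CFSE = 0.0Δ_oct = 0 kJ/mol.
For low-spin the configuration is t2g^5 e_g^0: orbital energy -2.0 × 353 = -706 kJ/mol, and 2 additional pairs relative to high-spin add 586 kJ/mol, giving -120 kJ/mol.
E(LS) − E(HS) = -120 − (0) = -120 kJ/mol.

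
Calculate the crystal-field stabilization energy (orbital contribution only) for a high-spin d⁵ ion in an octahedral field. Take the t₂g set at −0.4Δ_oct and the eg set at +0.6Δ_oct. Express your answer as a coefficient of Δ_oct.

Configuration: t₂g³ eg².
CFSE = 3(-0.4Δ_oct) + 2(0.6Δ_oct) = -1.2Δ_oct + 1.2Δ_oct = 0.0Δ_oct.

0.0 Δ_oct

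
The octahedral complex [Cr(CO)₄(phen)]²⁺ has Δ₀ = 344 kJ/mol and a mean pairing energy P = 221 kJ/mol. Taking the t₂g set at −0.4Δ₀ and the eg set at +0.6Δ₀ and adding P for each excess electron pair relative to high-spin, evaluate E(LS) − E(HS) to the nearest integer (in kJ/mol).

Ligand charges: 4×(+0) from CO and 1×(+0) from phen sum to +0; with overall charge +2, Cr is +2.
Cr²⁺: group 6, so d-count = 6 − 2 = 4.
High-spin d⁴ fills as t₂g³ eg¹ with CFSE 3(−0.4) + 1(+0.6) = -0.6Δ₀ = -206 kJ/mol.
Low-spin: t₂g⁴ eg⁰, orbital CFSE = -1.6Δ₀ = -550 kJ/mol; plus 1 excess pair × P = +221 kJ/mol; total -329 kJ/mol.
Thus E(LS) − E(HS) = -123 kJ/mol.

-123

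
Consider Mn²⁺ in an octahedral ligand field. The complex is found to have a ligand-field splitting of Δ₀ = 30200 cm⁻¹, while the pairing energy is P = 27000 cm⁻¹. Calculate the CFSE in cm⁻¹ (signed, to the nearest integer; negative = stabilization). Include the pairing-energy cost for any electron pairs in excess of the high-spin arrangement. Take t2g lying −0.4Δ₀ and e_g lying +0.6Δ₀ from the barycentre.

-6400

Mn²⁺: group 7, so d-count = 7 − 2 = 5.
Here Δ₀ > P (30200 > 27000), so the low-spin state is favoured.
Filling d⁵ accordingly: t2g^5 e_g^0.
Orbital CFSE = -2.0Δ₀ = -2.0 × 30200 = -60400 cm⁻¹.
Excess pairs vs high-spin: 2 − 0 = 2; pairing cost = +54000 cm⁻¹.
Net CFSE = -60400 + 54000 = -6400 cm⁻¹.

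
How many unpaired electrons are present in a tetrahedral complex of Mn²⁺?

Mn²⁺: group 7, so d-count = 7 − 2 = 5.
Tetrahedral fields are weak (Δₜ ≈ 4/9 Δₒ), so electrons fill high-spin.
Configuration: e^2 t2^3, giving 5 unpaired electrons.

5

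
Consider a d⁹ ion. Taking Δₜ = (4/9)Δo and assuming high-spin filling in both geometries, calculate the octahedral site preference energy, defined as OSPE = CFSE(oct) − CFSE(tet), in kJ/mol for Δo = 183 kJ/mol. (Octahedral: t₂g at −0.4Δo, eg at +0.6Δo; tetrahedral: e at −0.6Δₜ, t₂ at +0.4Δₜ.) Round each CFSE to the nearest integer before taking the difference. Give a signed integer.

-77

Octahedral high-spin t₂g⁶ eg³: CFSE = -0.6 × 183 = -110 kJ/mol.
Tetrahedral: e⁴ t₂⁵, CFSE = 4(−0.6) + 5(+0.4) = -0.4Δₜ = -0.4 × (4/9) × 183 = -33 kJ/mol.
Subtracting, OSPE = -110 − (-33) = -77 kJ/mol.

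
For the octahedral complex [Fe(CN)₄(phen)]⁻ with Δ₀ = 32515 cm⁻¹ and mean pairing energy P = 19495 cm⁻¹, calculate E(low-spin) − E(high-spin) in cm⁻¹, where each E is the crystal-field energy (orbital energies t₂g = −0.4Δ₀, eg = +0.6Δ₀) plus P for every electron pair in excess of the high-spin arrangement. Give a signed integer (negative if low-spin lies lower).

Ligand charges: 4×(-1) from CN⁻ and 1×(+0) from phen sum to -4; with overall charge -1, Fe is +3.
Fe sits in group 8; removing 3 electrons leaves Fe³⁺ with 8 − 3 = 5 d electrons.
In the high-spin limit (t₂g³ eg²) the orbital term is 0.0Δ₀ = 0 cm⁻¹, with no excess pairing.
Low-spin: t₂g⁵ eg⁰, orbital CFSE = -2.0Δ₀ = -65030 cm⁻¹; plus 2 excess pairs × P = +38990 cm⁻¹; total -26040 cm⁻¹.
Thus E(LS) − E(HS) = -26040 cm⁻¹.

-26040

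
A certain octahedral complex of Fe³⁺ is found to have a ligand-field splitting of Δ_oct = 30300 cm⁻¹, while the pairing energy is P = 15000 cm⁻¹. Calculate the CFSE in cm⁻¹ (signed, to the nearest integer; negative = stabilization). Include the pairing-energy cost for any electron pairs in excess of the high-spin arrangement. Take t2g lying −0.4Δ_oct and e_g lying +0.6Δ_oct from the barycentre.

Fe³⁺: group 8, so d-count = 8 − 3 = 5.
Since Δ_oct = 30300 cm⁻¹ > P = 15000 cm⁻¹, the complex adopts the low-spin configuration.
Configuration: t2g^5 e_g^0.
Orbital CFSE = -2.0Δ_oct = -2.0 × 30300 = -60600 cm⁻¹.
Excess pairs vs high-spin: 2 − 0 = 2; pairing cost = +30000 cm⁻¹.
Net CFSE = -60600 + 30000 = -30600 cm⁻¹.

-30600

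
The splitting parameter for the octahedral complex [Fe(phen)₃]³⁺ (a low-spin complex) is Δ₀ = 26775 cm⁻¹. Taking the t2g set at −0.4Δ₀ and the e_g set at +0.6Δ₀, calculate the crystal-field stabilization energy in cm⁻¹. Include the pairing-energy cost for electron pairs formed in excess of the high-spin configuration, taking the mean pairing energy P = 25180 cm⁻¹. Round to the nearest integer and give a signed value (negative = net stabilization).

phen is neutral, so the +3 overall charge sits on Fe: oxidation state +3.
Fe³⁺: group 8, so d-count = 8 − 3 = 5.
Electron filling gives t2g^5 e_g^0.
The orbital stabilization is -2.0Δ₀ = -2.0 × 26775 = -53550 cm⁻¹.
Pairing penalty: 2 pairs vs 0 in the high-spin reference → 2 extra × P = 50360 cm⁻¹.
Overall CFSE = -53550 + 50360 = -3190 cm⁻¹.

-3190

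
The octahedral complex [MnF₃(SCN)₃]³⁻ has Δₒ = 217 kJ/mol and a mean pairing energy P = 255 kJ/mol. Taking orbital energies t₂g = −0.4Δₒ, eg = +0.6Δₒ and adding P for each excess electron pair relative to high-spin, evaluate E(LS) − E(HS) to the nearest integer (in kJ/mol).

38

Ligand charges: 3×(-1) from F⁻ and 3×(-1) from SCN⁻ sum to -6; with overall charge -3, Mn is +3.
Mn is in group 7, so Mn³⁺ is d⁴ (7 − 3 = 4).
High-spin: t₂g³ eg¹, CFSE = -0.6Δₒ = -130 kJ/mol.
For low-spin the configuration is t₂g⁴ eg⁰: orbital energy -1.6 × 217 = -347 kJ/mol, and 1 additional pair relative to high-spin adds 255 kJ/mol, giving -92 kJ/mol.
Thus E(LS) − E(HS) = 38 kJ/mol.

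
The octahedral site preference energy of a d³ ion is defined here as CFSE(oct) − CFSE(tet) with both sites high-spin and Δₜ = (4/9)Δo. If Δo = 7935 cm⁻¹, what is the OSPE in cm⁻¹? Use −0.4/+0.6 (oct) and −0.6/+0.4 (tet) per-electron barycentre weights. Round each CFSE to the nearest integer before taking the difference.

-6701

Octahedral high-spin t₂g³ eg⁰: CFSE = -1.2 × 7935 = -9522 cm⁻¹.
Tetrahedral e² t₂¹ gives -0.8Δₜ = -0.8 × (4/9) × 7935 = -2821 cm⁻¹.
OSPE = -9522 − (-2821) = -6701 cm⁻¹.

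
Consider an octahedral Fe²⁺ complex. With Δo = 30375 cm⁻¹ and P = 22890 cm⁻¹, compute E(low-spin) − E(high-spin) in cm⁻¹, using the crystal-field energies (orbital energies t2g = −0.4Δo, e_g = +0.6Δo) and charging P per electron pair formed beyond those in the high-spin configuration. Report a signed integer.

Fe is in group 8, so Fe²⁺ is d⁶ (8 − 2 = 6).
In the high-spin limit (t2g^4 e_g^2) the orbital term is -0.4Δo = -12150 cm⁻¹, with no excess pairing.
Low-spin: t2g^6 e_g^0, orbital CFSE = -2.4Δo = -72900 cm⁻¹; plus 2 excess pairs × P = +45780 cm⁻¹; total -27120 cm⁻¹.
Thus E(LS) − E(HS) = -14970 cm⁻¹.

-14970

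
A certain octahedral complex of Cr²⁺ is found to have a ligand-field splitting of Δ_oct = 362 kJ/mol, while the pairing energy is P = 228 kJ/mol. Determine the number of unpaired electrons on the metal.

2

Cr is in group 6, so Cr²⁺ is d⁴ (6 − 2 = 4).
Since Δ_oct = 362 kJ/mol > P = 228 kJ/mol, the complex adopts the low-spin configuration.
That gives t2g^4 e_g^0.
Unpaired electrons: 2.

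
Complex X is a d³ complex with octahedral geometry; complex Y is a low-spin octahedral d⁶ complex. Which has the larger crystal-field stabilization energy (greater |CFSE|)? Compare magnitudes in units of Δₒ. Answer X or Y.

Y

X: t2g^3 e_g^0, CFSE = -1.2Δₒ.
Y: t₂g⁶ eg⁰, CFSE = -2.4Δₒ.
So Y has the larger |CFSE|.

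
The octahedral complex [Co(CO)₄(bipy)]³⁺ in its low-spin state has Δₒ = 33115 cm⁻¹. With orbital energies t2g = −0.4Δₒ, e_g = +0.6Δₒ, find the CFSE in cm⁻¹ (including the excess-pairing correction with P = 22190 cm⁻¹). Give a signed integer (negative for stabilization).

Ligand charges: 4×(+0) from CO and 1×(+0) from bipy sum to +0; with overall charge +3, Co is +3.
Group 9 minus oxidation state +3 gives a d⁶ configuration for Co³⁺.
The d⁶ electrons fill as t2g^6 e_g^0.
CFSE(orbital) = 6×(-0.4Δₒ) + 0×(0.6Δₒ) = -2.4Δₒ; with Δₒ = 33115 cm⁻¹ that is -79476 cm⁻¹.
Relative to high-spin t2g^4 e_g^2 (1 paired), the low-spin configuration has 2 additional pairs, contributing +2 × 22190 = +44380 cm⁻¹.
Net CFSE = -79476 + 44380 = -35096 cm⁻¹.

-35096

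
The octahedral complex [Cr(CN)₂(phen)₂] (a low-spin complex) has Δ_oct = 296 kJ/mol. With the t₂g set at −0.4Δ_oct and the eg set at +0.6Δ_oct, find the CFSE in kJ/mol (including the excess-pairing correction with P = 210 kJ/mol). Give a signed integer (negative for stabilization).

Ligand charges: 2×(-1) from CN⁻ and 2×(+0) from phen sum to -2; with overall charge +0, Cr is +2.
Cr sits in group 6; removing 2 electrons leaves Cr²⁺ with 6 − 2 = 4 d electrons.
Configuration: t₂g⁴ eg⁰.
CFSE(orbital) = 4×(-0.4Δ_oct) + 0×(0.6Δ_oct) = -1.6Δ_oct; with Δ_oct = 296 kJ/mol that is -474 kJ/mol.
Relative to high-spin t₂g³ eg¹ (0 paired), the low-spin configuration has 1 additional pair, contributing +1 × 210 = +210 kJ/mol.
Overall CFSE = -474 + 210 = -264 kJ/mol.

-264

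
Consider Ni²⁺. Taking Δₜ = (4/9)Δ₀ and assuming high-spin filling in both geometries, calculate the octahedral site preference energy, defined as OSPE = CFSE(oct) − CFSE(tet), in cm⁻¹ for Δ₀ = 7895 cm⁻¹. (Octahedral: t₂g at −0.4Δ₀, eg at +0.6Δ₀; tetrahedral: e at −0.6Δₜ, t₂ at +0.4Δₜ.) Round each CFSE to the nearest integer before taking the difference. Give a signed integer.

Ni sits in group 10; removing 2 electrons leaves Ni²⁺ with 10 − 2 = 8 d electrons.
Octahedral (high-spin): t2g^6 e_g^2, CFSE = 6(−0.4) + 2(+0.6) = -1.2Δ₀ = -1.2 × 7895 = -9474 cm⁻¹.
Tetrahedral: e^4 t2^4, CFSE = 4(−0.6) + 4(+0.4) = -0.8Δₜ = -0.8 × (4/9) × 7895 = -2807 cm⁻¹.
OSPE = -9474 − (-2807) = -6667 cm⁻¹.

-6667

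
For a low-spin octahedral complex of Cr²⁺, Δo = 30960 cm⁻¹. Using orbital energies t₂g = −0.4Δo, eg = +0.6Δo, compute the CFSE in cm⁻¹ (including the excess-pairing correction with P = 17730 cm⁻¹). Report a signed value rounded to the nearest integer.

Group 6 minus oxidation state +2 gives a d⁴ configuration for Cr²⁺.
Configuration: t₂g⁴ eg⁰.
Orbital CFSE = 4(-0.4) + 0(0.6) = -1.6Δo = -1.6 × 30960 = -49536 cm⁻¹.
Pairing penalty: 1 pair vs 0 in the high-spin reference → 1 extra × P = 17730 cm⁻¹.
Net CFSE = -49536 + 17730 = -31806 cm⁻¹.

-31806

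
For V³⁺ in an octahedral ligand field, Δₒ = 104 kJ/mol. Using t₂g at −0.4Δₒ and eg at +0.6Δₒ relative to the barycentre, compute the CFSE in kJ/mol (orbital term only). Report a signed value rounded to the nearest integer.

-83

V³⁺: group 5, so d-count = 5 − 3 = 2.
For octahedral d² the high- and low-spin configurations coincide.
Configuration: t₂g² eg⁰.
The orbital stabilization is -0.8Δₒ = -0.8 × 104 = -83 kJ/mol.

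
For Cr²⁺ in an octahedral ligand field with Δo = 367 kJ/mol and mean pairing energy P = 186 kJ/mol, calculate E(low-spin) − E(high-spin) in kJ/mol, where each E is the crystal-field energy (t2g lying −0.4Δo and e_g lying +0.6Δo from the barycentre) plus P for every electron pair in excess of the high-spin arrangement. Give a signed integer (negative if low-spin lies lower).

-181

Group 6 minus oxidation state +2 gives a d⁴ configuration for Cr²⁺.
In the high-spin limit (t2g^3 e_g^1) the orbital term is -0.6Δo = -220 kJ/mol, with no excess pairing.
Low-spin t2g^4 e_g^0 gives -1.6Δo = -587 kJ/mol, but forming 1 extra pair costs 1P = 186 kJ/mol, so E(LS) = -587 + 186 = -401 kJ/mol.
The difference is -401 − (-220) = -181 kJ/mol, so low-spin lies lower.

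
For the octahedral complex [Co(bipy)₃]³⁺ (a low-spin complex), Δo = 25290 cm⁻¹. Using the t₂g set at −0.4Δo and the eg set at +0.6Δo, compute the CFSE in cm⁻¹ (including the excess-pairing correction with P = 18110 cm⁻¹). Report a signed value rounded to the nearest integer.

bipy is neutral, so the +3 overall charge sits on Co: oxidation state +3.
Group 9 minus oxidation state +3 gives a d⁶ configuration for Co³⁺.
Configuration: t₂g⁶ eg⁰.
CFSE(orbital) = 6×(-0.4Δo) + 0×(0.6Δo) = -2.4Δo; with Δo = 25290 cm⁻¹ that is -60696 cm⁻¹.
High-spin d⁶ would be t₂g⁴ eg² with 1 pair; low-spin has 3, so 2 excess pairs cost +2P = +36220 cm⁻¹.
Net CFSE = -60696 + 36220 = -24476 cm⁻¹.

-24476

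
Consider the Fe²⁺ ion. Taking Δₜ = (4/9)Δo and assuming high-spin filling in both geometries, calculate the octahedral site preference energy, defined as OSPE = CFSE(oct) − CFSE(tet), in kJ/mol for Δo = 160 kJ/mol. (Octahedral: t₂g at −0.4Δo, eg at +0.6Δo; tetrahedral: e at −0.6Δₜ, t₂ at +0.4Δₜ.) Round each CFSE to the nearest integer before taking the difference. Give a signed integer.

Fe²⁺: group 8, so d-count = 8 − 2 = 6.
Octahedral (high-spin): t2g^4 e_g^2, CFSE = 4(−0.4) + 2(+0.6) = -0.4Δo = -0.4 × 160 = -64 kJ/mol.
In a tetrahedral site the filling is e^3 t2^3: CFSE(tet) = -0.6Δₜ = -0.6 × (4/9)(160) = -43 kJ/mol.
OSPE = CFSE(oct) − CFSE(tet) = -64 − (-43) = -21 kJ/mol.

-21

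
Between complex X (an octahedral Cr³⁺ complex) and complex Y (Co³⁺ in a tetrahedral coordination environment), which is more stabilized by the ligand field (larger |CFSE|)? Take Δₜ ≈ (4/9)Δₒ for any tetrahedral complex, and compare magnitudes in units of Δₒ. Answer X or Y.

X: Cr is in group 6, so Cr³⁺ is d³ (6 − 3 = 3); For octahedral d³ the high- and low-spin configurations coincide; t₂g³ eg⁰, CFSE = -1.2Δₒ.
Y: Group 9 minus oxidation state +3 gives a d⁶ configuration for Co³⁺; With tetrahedral geometry the complex is necessarily high-spin; e³ t₂³, CFSE = -0.6Δₜ ≈ -0.27Δₒ.
So X has the larger |CFSE|.

X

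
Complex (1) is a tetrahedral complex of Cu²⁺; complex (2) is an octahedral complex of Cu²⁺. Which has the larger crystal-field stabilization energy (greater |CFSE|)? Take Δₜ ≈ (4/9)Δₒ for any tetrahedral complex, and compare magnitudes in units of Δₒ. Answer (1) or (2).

(1): Cu²⁺: group 11, so d-count = 11 − 2 = 9; Tetrahedral fields are weak (Δₜ ≈ 4/9 Δₒ), so electrons fill high-spin; e⁴ t₂⁵, CFSE = -0.4Δₜ ≈ -0.18Δₒ.
(2): Cu sits in group 11; removing 2 electrons leaves Cu²⁺ with 11 − 2 = 9 d electrons; t2g^6 e_g^3, CFSE = -0.6Δₒ.
So (2) has the larger |CFSE|.

(2)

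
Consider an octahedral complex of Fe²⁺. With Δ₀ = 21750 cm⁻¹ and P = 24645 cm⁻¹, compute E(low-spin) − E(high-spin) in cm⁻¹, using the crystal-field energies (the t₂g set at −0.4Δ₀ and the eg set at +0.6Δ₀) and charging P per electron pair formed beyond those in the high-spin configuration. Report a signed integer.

5790

Fe sits in group 8; removing 2 electrons leaves Fe²⁺ with 8 − 2 = 6 d electrons.
In the high-spin limit (t₂g⁴ eg²) the orbital term is -0.4Δ₀ = -8700 cm⁻¹, with no excess pairing.
Low-spin t₂g⁶ eg⁰ gives -2.4Δ₀ = -52200 cm⁻¹, but forming 2 extra pairs costs 2P = 49290 cm⁻¹, so E(LS) = -52200 + 49290 = -2910 cm⁻¹.
E(LS) − E(HS) = -2910 − (-8700) = 5790 cm⁻¹.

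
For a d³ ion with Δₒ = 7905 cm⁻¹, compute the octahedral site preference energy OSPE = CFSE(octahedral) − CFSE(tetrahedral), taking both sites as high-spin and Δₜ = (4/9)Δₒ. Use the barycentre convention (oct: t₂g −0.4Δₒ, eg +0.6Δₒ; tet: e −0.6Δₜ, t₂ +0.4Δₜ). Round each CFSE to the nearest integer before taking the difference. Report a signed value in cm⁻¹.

-6675

In an octahedral site d³ (HS) is t₂g³ eg⁰, giving CFSE(oct) = -1.2Δₒ = -9486 cm⁻¹.
Tetrahedral e² t₂¹ gives -0.8Δₜ = -0.8 × (4/9) × 7905 = -2811 cm⁻¹.
Subtracting, OSPE = -9486 − (-2811) = -6675 cm⁻¹.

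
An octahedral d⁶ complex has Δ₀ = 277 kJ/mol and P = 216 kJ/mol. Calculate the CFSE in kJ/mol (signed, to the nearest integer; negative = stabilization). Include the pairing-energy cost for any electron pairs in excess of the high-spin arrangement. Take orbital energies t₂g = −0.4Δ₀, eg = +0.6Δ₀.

-233

Δ₀ > P, so pairing is preferred: the ground state is low-spin.
Filling d⁶ accordingly: t₂g⁶ eg⁰.
Orbital CFSE = -2.4Δ₀ = -2.4 × 277 = -665 kJ/mol.
Excess pairs vs high-spin: 3 − 1 = 2; pairing cost = +432 kJ/mol.
Net CFSE = -665 + 432 = -233 kJ/mol.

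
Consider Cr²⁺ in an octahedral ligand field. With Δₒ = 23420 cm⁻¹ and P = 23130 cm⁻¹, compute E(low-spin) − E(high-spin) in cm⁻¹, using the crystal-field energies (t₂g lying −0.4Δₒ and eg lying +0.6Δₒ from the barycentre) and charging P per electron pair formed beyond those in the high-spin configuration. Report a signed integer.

-290

Cr is in group 6, so Cr²⁺ is d⁴ (6 − 2 = 4).
High-spin d⁴ fills as t₂g³ eg¹ with CFSE 3(−0.4) + 1(+0.6) = -0.6Δₒ = -14052 cm⁻¹.
Low-spin: t₂g⁴ eg⁰, orbital CFSE = -1.6Δₒ = -37472 cm⁻¹; plus 1 excess pair × P = +23130 cm⁻¹; total -14342 cm⁻¹.
The difference is -14342 − (-14052) = -290 cm⁻¹, so low-spin lies lower.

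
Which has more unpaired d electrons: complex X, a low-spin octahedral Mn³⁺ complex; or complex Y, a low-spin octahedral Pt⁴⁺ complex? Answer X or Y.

X

X: Mn is in group 7, so Mn³⁺ is d⁴ (7 − 3 = 4); t2g^4 e_g^0 → 2 unpaired.
Y: Pt⁴⁺: group 10, so d-count = 10 − 4 = 6; t2g^6 e_g^0 → 0 unpaired.
So X has more unpaired electrons.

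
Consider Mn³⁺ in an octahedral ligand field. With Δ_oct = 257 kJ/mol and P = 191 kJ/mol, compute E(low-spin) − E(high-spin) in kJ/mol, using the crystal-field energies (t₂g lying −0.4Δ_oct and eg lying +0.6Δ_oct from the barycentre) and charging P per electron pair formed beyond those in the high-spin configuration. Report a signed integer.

-66

Mn sits in group 7; removing 3 electrons leaves Mn³⁺ with 7 − 3 = 4 d electrons.
High-spin d⁴ fills as t₂g³ eg¹ with CFSE 3(−0.4) + 1(+0.6) = -0.6Δ_oct = -154 kJ/mol.
For low-spin the configuration is t₂g⁴ eg⁰: orbital energy -1.6 × 257 = -411 kJ/mol, and 1 additional pair relative to high-spin adds 191 kJ/mol, giving -220 kJ/mol.
E(LS) − E(HS) = -220 − (-154) = -66 kJ/mol.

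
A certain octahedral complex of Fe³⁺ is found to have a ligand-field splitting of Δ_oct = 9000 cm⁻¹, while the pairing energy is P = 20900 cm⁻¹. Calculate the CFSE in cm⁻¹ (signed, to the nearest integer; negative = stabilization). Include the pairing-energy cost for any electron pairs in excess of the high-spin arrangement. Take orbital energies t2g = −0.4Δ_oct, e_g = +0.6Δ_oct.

Fe sits in group 8; removing 3 electrons leaves Fe³⁺ with 8 − 3 = 5 d electrons.
Here Δ_oct < P (9000 < 20900), so the high-spin state is favoured.
That gives t2g^3 e_g^2.
Orbital CFSE = 0.0Δ_oct = 0.0 × 9000 = 0 cm⁻¹.
High-spin has no excess pairs, so no pairing correction applies.

0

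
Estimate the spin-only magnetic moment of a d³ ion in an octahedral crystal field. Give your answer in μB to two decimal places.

Configuration: t2g^3 e_g^0 → 3 unpaired electrons.
μ(spin-only) = √[3(3+2)] = √15 ≈ 3.87 μB.

3.87 μB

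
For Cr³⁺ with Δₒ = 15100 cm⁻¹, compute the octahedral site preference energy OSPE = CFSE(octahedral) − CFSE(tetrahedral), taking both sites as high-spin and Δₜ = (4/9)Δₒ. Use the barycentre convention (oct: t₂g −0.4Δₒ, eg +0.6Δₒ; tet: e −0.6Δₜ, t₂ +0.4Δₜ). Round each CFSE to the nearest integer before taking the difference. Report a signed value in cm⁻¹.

-12751

Group 6 minus oxidation state +3 gives a d³ configuration for Cr³⁺.
In an octahedral site d³ (HS) is t2g^3 e_g^0, giving CFSE(oct) = -1.2Δₒ = -18120 cm⁻¹.
Tetrahedral e^2 t2^1 gives -0.8Δₜ = -0.8 × (4/9) × 15100 = -5369 cm⁻¹.
Subtracting, OSPE = -18120 − (-5369) = -12751 cm⁻¹.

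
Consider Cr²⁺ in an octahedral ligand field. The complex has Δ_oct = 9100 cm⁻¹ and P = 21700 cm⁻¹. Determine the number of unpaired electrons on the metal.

Cr²⁺: group 6, so d-count = 6 − 2 = 4.
Since Δ_oct = 9100 cm⁻¹ < P = 21700 cm⁻¹, the complex adopts the high-spin configuration.
That gives t₂g³ eg¹.
Unpaired electrons: 4.

4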